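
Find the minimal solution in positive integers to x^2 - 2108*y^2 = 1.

First expand sqrt(2108) as a continued fraction. With x_i = (sqrt(2108) + m_i)/d_i and (m_0, d_0) = (0, 1): a_0 = floor(sqrt(2108)) = 45, since 45^2 = 2025 <= 2108 < 2116 = 46^2.
Iterate m_{i+1} = d_i*a_i - m_i, d_{i+1} = (2108 - m_{i+1}^2)/d_i, a_{i+1} = floor((a_0 + m_{i+1})/d_{i+1}):
  m_1 = 1*45 - 0 = 45, d_1 = (2108 - 45^2)/1 = 83/1 = 83, a_1 = floor((45 + 45)/83) = 1.
  m_2 = 83*1 - 45 = 38, d_2 = (2108 - 38^2)/83 = 664/83 = 8, a_2 = floor((45 + 38)/8) = 10.
  m_3 = 8*10 - 38 = 42, d_3 = (2108 - 42^2)/8 = 344/8 = 43, a_3 = floor((45 + 42)/43) = 2.
  m_4 = 43*2 - 42 = 44, d_4 = (2108 - 44^2)/43 = 172/43 = 4, a_4 = floor((45 + 44)/4) = 22.
  m_5 = 4*22 - 44 = 44, d_5 = (2108 - 44^2)/4 = 172/4 = 43, a_5 = floor((45 + 44)/43) = 2.
  m_6 = 43*2 - 44 = 42, d_6 = (2108 - 42^2)/43 = 344/43 = 8, a_6 = floor((45 + 42)/8) = 10.
  m_7 = 8*10 - 42 = 38, d_7 = (2108 - 38^2)/8 = 664/8 = 83, a_7 = floor((45 + 38)/83) = 1.
  m_8 = 83*1 - 38 = 45, d_8 = (2108 - 45^2)/83 = 83/83 = 1, a_8 = floor((45 + 45)/1) = 90.
  m_9 = 1*90 - 45 = 45, d_9 = (2108 - 45^2)/1 = 83/1 = 83: (m_9, d_9) = (m_1, d_1) = (45, 83), so from here the quotients repeat a_1, ..., a_8; the period length is 8.
So sqrt(2108) = [45; (1, 10, 2, 22, 2, 10, 1, 90)] with period length k = 8.
k is even, so the fundamental solution of x^2 - 2108y^2 = 1 is (p_{k-1}, q_{k-1}) = (p_7, q_7); compute convergents through index 7.
Convergents (p_i = a_i*p_{i-1} + p_{i-2}, q_i = a_i*q_{i-1} + q_{i-2} with p_{-2}=0, p_{-1}=1, q_{-2}=1, q_{-1}=0):
  i=0: a_0=45, p_0 = 45*1 + 0 = 45, q_0 = 45*0 + 1 = 1.
  i=1: a_1=1, p_1 = 1*45 + 1 = 46, q_1 = 1*1 + 0 = 1.
  i=2: a_2=10, p_2 = 10*46 + 45 = 505, q_2 = 10*1 + 1 = 11.
  i=3: a_3=2, p_3 = 2*505 + 46 = 1056, q_3 = 2*11 + 1 = 23.
  i=4: a_4=22, p_4 = 22*1056 + 505 = 23737, q_4 = 22*23 + 11 = 517.
  i=5: a_5=2, p_5 = 2*23737 + 1056 = 48530, q_5 = 2*517 + 23 = 1057.
  i=6: a_6=10, p_6 = 10*48530 + 23737 = 509037, q_6 = 10*1057 + 517 = 11087.
  i=7: a_7=1, p_7 = 1*509037 + 48530 = 557567, q_7 = 1*11087 + 1057 = 12144.
Check: 557567^2 - 2108*12144^2 = 310880959489 - 310880959488 = 1, so (x, y) = (557567, 12144) solves the equation, and by the theorem it is the least positive solution.

(x, y) = (557567, 12144)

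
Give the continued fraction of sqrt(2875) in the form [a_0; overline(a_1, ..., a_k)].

Write x_i = (sqrt(2875) + m_i)/d_i with (m_0, d_0) = (0, 1). a_0 = floor(sqrt(2875)) = 53, since 53^2 = 2809 <= 2875 < 2916 = 54^2.
Iterate m_{i+1} = d_i*a_i - m_i, d_{i+1} = (2875 - m_{i+1}^2)/d_i, a_{i+1} = floor((a_0 + m_{i+1})/d_{i+1}):
  m_1 = 1*53 - 0 = 53, d_1 = (2875 - 53^2)/1 = 66/1 = 66, a_1 = floor((53 + 53)/66) = 1.
  m_2 = 66*1 - 53 = 13, d_2 = (2875 - 13^2)/66 = 2706/66 = 41, a_2 = floor((53 + 13)/41) = 1.
  m_3 = 41*1 - 13 = 28, d_3 = (2875 - 28^2)/41 = 2091/41 = 51, a_3 = floor((53 + 28)/51) = 1.
  m_4 = 51*1 - 28 = 23, d_4 = (2875 - 23^2)/51 = 2346/51 = 46, a_4 = floor((53 + 23)/46) = 1.
  m_5 = 46*1 - 23 = 23, d_5 = (2875 - 23^2)/46 = 2346/46 = 51, a_5 = floor((53 + 23)/51) = 1.
  m_6 = 51*1 - 23 = 28, d_6 = (2875 - 28^2)/51 = 2091/51 = 41, a_6 = floor((53 + 28)/41) = 1.
  m_7 = 41*1 - 28 = 13, d_7 = (2875 - 13^2)/41 = 2706/41 = 66, a_7 = floor((53 + 13)/66) = 1.
  m_8 = 66*1 - 13 = 53, d_8 = (2875 - 53^2)/66 = 66/66 = 1, a_8 = floor((53 + 53)/1) = 106.
  m_9 = 1*106 - 53 = 53, d_9 = (2875 - 53^2)/1 = 66/1 = 66: (m_9, d_9) = (m_1, d_1) = (53, 66), so from here the quotients repeat a_1, ..., a_8; the period length is 8.
Hence the expansion of sqrt(2875) is a_0 = 53 followed by the repeating block 1, 1, 1, 1, 1, 1, 1, 106 (period 8).

[53; overline(1, 1, 1, 1, 1, 1, 1, 106)]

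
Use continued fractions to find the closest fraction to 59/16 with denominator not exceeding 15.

48/13

Expand x = 59/16 as a continued fraction with the Euclidean algorithm:
  59 = 3*16 + 11, so a_0 = 3.
  16 = 1*11 + 5, so a_1 = 1.
  11 = 2*5 + 1, so a_2 = 2.
  5 = 5*1 + 0, so a_3 = 5.
so x = [3; 1, 2, 5].
Convergents (p_i = a_i*p_{i-1} + p_{i-2}, q_i = a_i*q_{i-1} + q_{i-2} with p_{-2}=0, p_{-1}=1, q_{-2}=1, q_{-1}=0), until the denominator exceeds 15:
  i=0: a_0=3, p_0 = 3*1 + 0 = 3, q_0 = 3*0 + 1 = 1.
  i=1: a_1=1, p_1 = 1*3 + 1 = 4, q_1 = 1*1 + 0 = 1.
  i=2: a_2=2, p_2 = 2*4 + 3 = 11, q_2 = 2*1 + 1 = 3.
  i=3: a_3=5, p_3 = 5*11 + 4 = 59, q_3 = 5*3 + 1 = 16.
q_3 = 16 > 15, so the last convergent with denominator <= 15 is p_2/q_2 = 11/3.
The closest fraction with denominator <= 15 is either p_2/q_2 or the intermediate fraction (k*p_2 + p_1)/(k*q_2 + q_1) with the largest k >= 1 whose denominator stays <= 15; these approach x as k grows, and every other convergent or intermediate fraction in range is farther away.
Largest k: floor((15 - q_1)/q_2) = floor((15 - 1)/3) = 4.
That gives (4*11 + 4)/(4*3 + 1) = 48/13.
Compare the errors: |x - 11/3| = |59*3 - 11*16|/(16*3) = 1/48, and |x - 48/13| = |59*13 - 48*16|/(16*13) = 1/208.
Cross-multiplying, 1*48 = 48 < 208 = 1*208, so 1/208 is smaller: the intermediate fraction 48/13 is closer to x than 11/3.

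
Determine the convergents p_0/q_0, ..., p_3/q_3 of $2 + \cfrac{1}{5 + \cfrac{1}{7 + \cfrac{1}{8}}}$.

2/1, 11/5, 79/36, 643/293

Using the convergent recurrence p_i = a_i*p_{i-1} + p_{i-2}, q_i = a_i*q_{i-1} + q_{i-2} with p_{-2}=0, p_{-1}=1, q_{-2}=1, q_{-1}=0:
  i=0: a_0=2, p_0 = 2*1 + 0 = 2, q_0 = 2*0 + 1 = 1.
  i=1: a_1=5, p_1 = 5*2 + 1 = 11, q_1 = 5*1 + 0 = 5.
  i=2: a_2=7, p_2 = 7*11 + 2 = 79, q_2 = 7*5 + 1 = 36.
  i=3: a_3=8, p_3 = 8*79 + 11 = 643, q_3 = 8*36 + 5 = 293.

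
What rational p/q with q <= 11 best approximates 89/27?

Expand x = 89/27 as a continued fraction with the Euclidean algorithm:
  89 = 3*27 + 8, so a_0 = 3.
  27 = 3*8 + 3, so a_1 = 3.
  8 = 2*3 + 2, so a_2 = 2.
  3 = 1*2 + 1, so a_3 = 1.
  2 = 2*1 + 0, so a_4 = 2.
so x = [3; 3, 2, 1, 2].
Convergents (p_i = a_i*p_{i-1} + p_{i-2}, q_i = a_i*q_{i-1} + q_{i-2} with p_{-2}=0, p_{-1}=1, q_{-2}=1, q_{-1}=0), until the denominator exceeds 11:
  i=0: a_0=3, p_0 = 3*1 + 0 = 3, q_0 = 3*0 + 1 = 1.
  i=1: a_1=3, p_1 = 3*3 + 1 = 10, q_1 = 3*1 + 0 = 3.
  i=2: a_2=2, p_2 = 2*10 + 3 = 23, q_2 = 2*3 + 1 = 7.
  i=3: a_3=1, p_3 = 1*23 + 10 = 33, q_3 = 1*7 + 3 = 10.
  i=4: a_4=2, p_4 = 2*33 + 23 = 89, q_4 = 2*10 + 7 = 27.
q_4 = 27 > 11, so the last convergent with denominator <= 11 is p_3/q_3 = 33/10.
The closest fraction with denominator <= 11 is either p_3/q_3 or the intermediate fraction (k*p_3 + p_2)/(k*q_3 + q_2) with the largest k >= 1 whose denominator stays <= 11; these approach x as k grows, and every other convergent or intermediate fraction in range is farther away.
Largest k: floor((11 - q_2)/q_3) = floor((11 - 7)/10) = 0.
Since k = 0, no intermediate fraction beyond p_3/q_3 has denominator <= 11, so the convergent 33/10 is the closest (its error is |89*10 - 33*27|/(27*10) = 1/270).

33/10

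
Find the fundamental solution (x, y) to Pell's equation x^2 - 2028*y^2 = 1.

(x, y) = (1351, 30)

First expand sqrt(2028) as a continued fraction. With x_i = (sqrt(2028) + m_i)/d_i and (m_0, d_0) = (0, 1): a_0 = floor(sqrt(2028)) = 45, since 45^2 = 2025 <= 2028 < 2116 = 46^2.
Iterate m_{i+1} = d_i*a_i - m_i, d_{i+1} = (2028 - m_{i+1}^2)/d_i, a_{i+1} = floor((a_0 + m_{i+1})/d_{i+1}):
  m_1 = 1*45 - 0 = 45, d_1 = (2028 - 45^2)/1 = 3/1 = 3, a_1 = floor((45 + 45)/3) = 30.
  m_2 = 3*30 - 45 = 45, d_2 = (2028 - 45^2)/3 = 3/3 = 1, a_2 = floor((45 + 45)/1) = 90.
  m_3 = 1*90 - 45 = 45, d_3 = (2028 - 45^2)/1 = 3/1 = 3: (m_3, d_3) = (m_1, d_1) = (45, 3), so from here the quotients repeat a_1, a_2; the period length is 2.
So sqrt(2028) = [45; (30, 90)] with period length k = 2.
k is even, so the fundamental solution of x^2 - 2028y^2 = 1 is (p_{k-1}, q_{k-1}) = (p_1, q_1); compute convergents through index 1.
Convergents (p_i = a_i*p_{i-1} + p_{i-2}, q_i = a_i*q_{i-1} + q_{i-2} with p_{-2}=0, p_{-1}=1, q_{-2}=1, q_{-1}=0):
  i=0: a_0=45, p_0 = 45*1 + 0 = 45, q_0 = 45*0 + 1 = 1.
  i=1: a_1=30, p_1 = 30*45 + 1 = 1351, q_1 = 30*1 + 0 = 30.
Check: 1351^2 - 2028*30^2 = 1825201 - 1825200 = 1, so (x, y) = (1351, 30) solves the equation, and by the theorem it is the least positive solution.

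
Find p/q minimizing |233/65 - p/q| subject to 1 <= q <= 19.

Expand x = 233/65 as a continued fraction with the Euclidean algorithm:
  233 = 3*65 + 38, so a_0 = 3.
  65 = 1*38 + 27, so a_1 = 1.
  38 = 1*27 + 11, so a_2 = 1.
  27 = 2*11 + 5, so a_3 = 2.
  11 = 2*5 + 1, so a_4 = 2.
  5 = 5*1 + 0, so a_5 = 5.
so x = [3; 1, 1, 2, 2, 5].
Convergents (p_i = a_i*p_{i-1} + p_{i-2}, q_i = a_i*q_{i-1} + q_{i-2} with p_{-2}=0, p_{-1}=1, q_{-2}=1, q_{-1}=0), until the denominator exceeds 19:
  i=0: a_0=3, p_0 = 3*1 + 0 = 3, q_0 = 3*0 + 1 = 1.
  i=1: a_1=1, p_1 = 1*3 + 1 = 4, q_1 = 1*1 + 0 = 1.
  i=2: a_2=1, p_2 = 1*4 + 3 = 7, q_2 = 1*1 + 1 = 2.
  i=3: a_3=2, p_3 = 2*7 + 4 = 18, q_3 = 2*2 + 1 = 5.
  i=4: a_4=2, p_4 = 2*18 + 7 = 43, q_4 = 2*5 + 2 = 12.
  i=5: a_5=5, p_5 = 5*43 + 18 = 233, q_5 = 5*12 + 5 = 65.
q_5 = 65 > 19, so the last convergent with denominator <= 19 is p_4/q_4 = 43/12.
The closest fraction with denominator <= 19 is either p_4/q_4 or the intermediate fraction (k*p_4 + p_3)/(k*q_4 + q_3) with the largest k >= 1 whose denominator stays <= 19; these approach x as k grows, and every other convergent or intermediate fraction in range is farther away.
Largest k: floor((19 - q_3)/q_4) = floor((19 - 5)/12) = 1.
That gives (1*43 + 18)/(1*12 + 5) = 61/17.
Compare the errors: |x - 43/12| = |233*12 - 43*65|/(65*12) = 1/780, and |x - 61/17| = |233*17 - 61*65|/(65*17) = 4/1105.
Cross-multiplying, 1*1105 = 1105 < 3120 = 4*780, so 1/780 is smaller: the convergent 43/12 is closer to x than 61/17.

43/12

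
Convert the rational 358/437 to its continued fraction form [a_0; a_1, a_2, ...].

Run the Euclidean algorithm on 358 and 437; the successive quotients are the partial quotients a_0, a_1, ... (each step inverts the fractional part left over by the previous one):
  358 = 0*437 + 358, so a_0 = 0.
  437 = 1*358 + 79, so a_1 = 1.
  358 = 4*79 + 42, so a_2 = 4.
  79 = 1*42 + 37, so a_3 = 1.
  42 = 1*37 + 5, so a_4 = 1.
  37 = 7*5 + 2, so a_5 = 7.
  5 = 2*2 + 1, so a_6 = 2.
  2 = 2*1 + 0, so a_7 = 2.
The remainder reaches 0 after 8 divisions, so the expansion has 8 partial quotients, read off in order.

[0; 1, 4, 1, 1, 7, 2, 2]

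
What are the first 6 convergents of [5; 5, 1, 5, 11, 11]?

Using the convergent recurrence p_i = a_i*p_{i-1} + p_{i-2}, q_i = a_i*q_{i-1} + q_{i-2} with p_{-2}=0, p_{-1}=1, q_{-2}=1, q_{-1}=0:
  i=0: a_0=5, p_0 = 5*1 + 0 = 5, q_0 = 5*0 + 1 = 1.
  i=1: a_1=5, p_1 = 5*5 + 1 = 26, q_1 = 5*1 + 0 = 5.
  i=2: a_2=1, p_2 = 1*26 + 5 = 31, q_2 = 1*5 + 1 = 6.
  i=3: a_3=5, p_3 = 5*31 + 26 = 181, q_3 = 5*6 + 5 = 35.
  i=4: a_4=11, p_4 = 11*181 + 31 = 2022, q_4 = 11*35 + 6 = 391.
  i=5: a_5=11, p_5 = 11*2022 + 181 = 22423, q_5 = 11*391 + 35 = 4336.

5/1, 26/5, 31/6, 181/35, 2022/391, 22423/4336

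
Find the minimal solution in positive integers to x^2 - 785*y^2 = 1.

First expand sqrt(785) as a continued fraction. With x_i = (sqrt(785) + m_i)/d_i and (m_0, d_0) = (0, 1): a_0 = floor(sqrt(785)) = 28, since 28^2 = 784 <= 785 < 841 = 29^2.
Iterate m_{i+1} = d_i*a_i - m_i, d_{i+1} = (785 - m_{i+1}^2)/d_i, a_{i+1} = floor((a_0 + m_{i+1})/d_{i+1}):
  m_1 = 1*28 - 0 = 28, d_1 = (785 - 28^2)/1 = 1/1 = 1, a_1 = floor((28 + 28)/1) = 56.
  m_2 = 1*56 - 28 = 28, d_2 = (785 - 28^2)/1 = 1/1 = 1: (m_2, d_2) = (m_1, d_1) = (28, 1), so from here the quotient a_1 repeats; the period length is 1.
So sqrt(785) = [28; (56)] with period length k = 1.
k is odd, so (p_{k-1}, q_{k-1}) only solves x^2 - 785y^2 = -1 and the fundamental solution of x^2 - 785y^2 = 1 is (p_{2k-1}, q_{2k-1}) = (p_1, q_1); compute convergents through index 1, running through the period twice.
Convergents (p_i = a_i*p_{i-1} + p_{i-2}, q_i = a_i*q_{i-1} + q_{i-2} with p_{-2}=0, p_{-1}=1, q_{-2}=1, q_{-1}=0):
  i=0: a_0=28, p_0 = 28*1 + 0 = 28, q_0 = 28*0 + 1 = 1.
  i=1: a_1=56, p_1 = 56*28 + 1 = 1569, q_1 = 56*1 + 0 = 56.
Indeed p_0^2 - 785*q_0^2 = 784 - 785 = -1, not +1.
Check: 1569^2 - 785*56^2 = 2461761 - 2461760 = 1, so (x, y) = (1569, 56) solves the equation, and by the theorem it is the least positive solution.

(x, y) = (1569, 56)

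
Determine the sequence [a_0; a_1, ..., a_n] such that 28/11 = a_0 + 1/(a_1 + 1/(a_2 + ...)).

Run the Euclidean algorithm on 28 and 11; the successive quotients are the partial quotients a_0, a_1, ... (each step inverts the fractional part left over by the previous one):
  28 = 2*11 + 6, so a_0 = 2.
  11 = 1*6 + 5, so a_1 = 1.
  6 = 1*5 + 1, so a_2 = 1.
  5 = 5*1 + 0, so a_3 = 5.
The remainder reaches 0 after 4 divisions, so the expansion has 4 partial quotients, read off in order.

[2; 1, 1, 5]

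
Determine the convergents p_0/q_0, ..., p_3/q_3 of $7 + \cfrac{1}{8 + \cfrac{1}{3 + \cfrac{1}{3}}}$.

Using the convergent recurrence p_i = a_i*p_{i-1} + p_{i-2}, q_i = a_i*q_{i-1} + q_{i-2} with p_{-2}=0, p_{-1}=1, q_{-2}=1, q_{-1}=0:
  i=0: a_0=7, p_0 = 7*1 + 0 = 7, q_0 = 7*0 + 1 = 1.
  i=1: a_1=8, p_1 = 8*7 + 1 = 57, q_1 = 8*1 + 0 = 8.
  i=2: a_2=3, p_2 = 3*57 + 7 = 178, q_2 = 3*8 + 1 = 25.
  i=3: a_3=3, p_3 = 3*178 + 57 = 591, q_3 = 3*25 + 8 = 83.

7/1, 57/8, 178/25, 591/83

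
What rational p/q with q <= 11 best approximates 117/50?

7/3

Expand x = 117/50 as a continued fraction with the Euclidean algorithm:
  117 = 2*50 + 17, so a_0 = 2.
  50 = 2*17 + 16, so a_1 = 2.
  17 = 1*16 + 1, so a_2 = 1.
  16 = 16*1 + 0, so a_3 = 16.
so x = [2; 2, 1, 16].
Convergents (p_i = a_i*p_{i-1} + p_{i-2}, q_i = a_i*q_{i-1} + q_{i-2} with p_{-2}=0, p_{-1}=1, q_{-2}=1, q_{-1}=0), until the denominator exceeds 11:
  i=0: a_0=2, p_0 = 2*1 + 0 = 2, q_0 = 2*0 + 1 = 1.
  i=1: a_1=2, p_1 = 2*2 + 1 = 5, q_1 = 2*1 + 0 = 2.
  i=2: a_2=1, p_2 = 1*5 + 2 = 7, q_2 = 1*2 + 1 = 3.
  i=3: a_3=16, p_3 = 16*7 + 5 = 117, q_3 = 16*3 + 2 = 50.
q_3 = 50 > 11, so the last convergent with denominator <= 11 is p_2/q_2 = 7/3.
The closest fraction with denominator <= 11 is either p_2/q_2 or the intermediate fraction (k*p_2 + p_1)/(k*q_2 + q_1) with the largest k >= 1 whose denominator stays <= 11; these approach x as k grows, and every other convergent or intermediate fraction in range is farther away.
Largest k: floor((11 - q_1)/q_2) = floor((11 - 2)/3) = 3.
That gives (3*7 + 5)/(3*3 + 2) = 26/11.
Compare the errors: |x - 7/3| = |117*3 - 7*50|/(50*3) = 1/150, and |x - 26/11| = |117*11 - 26*50|/(50*11) = 13/550.
Cross-multiplying, 1*550 = 550 < 1950 = 13*150, so 1/150 is smaller: the convergent 7/3 is closer to x than 26/11.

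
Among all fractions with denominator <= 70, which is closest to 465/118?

Expand x = 465/118 as a continued fraction with the Euclidean algorithm:
  465 = 3*118 + 111, so a_0 = 3.
  118 = 1*111 + 7, so a_1 = 1.
  111 = 15*7 + 6, so a_2 = 15.
  7 = 1*6 + 1, so a_3 = 1.
  6 = 6*1 + 0, so a_4 = 6.
so x = [3; 1, 15, 1, 6].
Convergents (p_i = a_i*p_{i-1} + p_{i-2}, q_i = a_i*q_{i-1} + q_{i-2} with p_{-2}=0, p_{-1}=1, q_{-2}=1, q_{-1}=0), until the denominator exceeds 70:
  i=0: a_0=3, p_0 = 3*1 + 0 = 3, q_0 = 3*0 + 1 = 1.
  i=1: a_1=1, p_1 = 1*3 + 1 = 4, q_1 = 1*1 + 0 = 1.
  i=2: a_2=15, p_2 = 15*4 + 3 = 63, q_2 = 15*1 + 1 = 16.
  i=3: a_3=1, p_3 = 1*63 + 4 = 67, q_3 = 1*16 + 1 = 17.
  i=4: a_4=6, p_4 = 6*67 + 63 = 465, q_4 = 6*17 + 16 = 118.
q_4 = 118 > 70, so the last convergent with denominator <= 70 is p_3/q_3 = 67/17.
The closest fraction with denominator <= 70 is either p_3/q_3 or the intermediate fraction (k*p_3 + p_2)/(k*q_3 + q_2) with the largest k >= 1 whose denominator stays <= 70; these approach x as k grows, and every other convergent or intermediate fraction in range is farther away.
Largest k: floor((70 - q_2)/q_3) = floor((70 - 16)/17) = 3.
That gives (3*67 + 63)/(3*17 + 16) = 264/67.
Compare the errors: |x - 67/17| = |465*17 - 67*118|/(118*17) = 1/2006, and |x - 264/67| = |465*67 - 264*118|/(118*67) = 3/7906.
Cross-multiplying, 3*2006 = 6018 < 7906 = 1*7906, so 3/7906 is smaller: the intermediate fraction 264/67 is closer to x than 67/17.

264/67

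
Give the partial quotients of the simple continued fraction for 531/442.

[1; 4, 1, 28, 1, 2]

Run the Euclidean algorithm on 531 and 442; the successive quotients are the partial quotients a_0, a_1, ... (each step inverts the fractional part left over by the previous one):
  531 = 1*442 + 89, so a_0 = 1.
  442 = 4*89 + 86, so a_1 = 4.
  89 = 1*86 + 3, so a_2 = 1.
  86 = 28*3 + 2, so a_3 = 28.
  3 = 1*2 + 1, so a_4 = 1.
  2 = 2*1 + 0, so a_5 = 2.
The remainder reaches 0 after 6 divisions, so the expansion has 6 partial quotients, read off in order.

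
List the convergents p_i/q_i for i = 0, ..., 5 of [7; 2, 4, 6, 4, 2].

7/1, 15/2, 67/9, 417/56, 1735/233, 3887/522

Using the convergent recurrence p_i = a_i*p_{i-1} + p_{i-2}, q_i = a_i*q_{i-1} + q_{i-2} with p_{-2}=0, p_{-1}=1, q_{-2}=1, q_{-1}=0:
  i=0: a_0=7, p_0 = 7*1 + 0 = 7, q_0 = 7*0 + 1 = 1.
  i=1: a_1=2, p_1 = 2*7 + 1 = 15, q_1 = 2*1 + 0 = 2.
  i=2: a_2=4, p_2 = 4*15 + 7 = 67, q_2 = 4*2 + 1 = 9.
  i=3: a_3=6, p_3 = 6*67 + 15 = 417, q_3 = 6*9 + 2 = 56.
  i=4: a_4=4, p_4 = 4*417 + 67 = 1735, q_4 = 4*56 + 9 = 233.
  i=5: a_5=2, p_5 = 2*1735 + 417 = 3887, q_5 = 2*233 + 56 = 522.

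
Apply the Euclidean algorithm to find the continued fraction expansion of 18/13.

Run the Euclidean algorithm on 18 and 13; the successive quotients are the partial quotients a_0, a_1, ... (each step inverts the fractional part left over by the previous one):
  18 = 1*13 + 5, so a_0 = 1.
  13 = 2*5 + 3, so a_1 = 2.
  5 = 1*3 + 2, so a_2 = 1.
  3 = 1*2 + 1, so a_3 = 1.
  2 = 2*1 + 0, so a_4 = 2.
The remainder reaches 0 after 5 divisions, so the expansion has 5 partial quotients, read off in order.

[1; 2, 1, 1, 2]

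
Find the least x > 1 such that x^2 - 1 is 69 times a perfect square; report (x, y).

First expand sqrt(69) as a continued fraction. With x_i = (sqrt(69) + m_i)/d_i and (m_0, d_0) = (0, 1): a_0 = floor(sqrt(69)) = 8, since 8^2 = 64 <= 69 < 81 = 9^2.
Iterate m_{i+1} = d_i*a_i - m_i, d_{i+1} = (69 - m_{i+1}^2)/d_i, a_{i+1} = floor((a_0 + m_{i+1})/d_{i+1}):
  m_1 = 1*8 - 0 = 8, d_1 = (69 - 8^2)/1 = 5/1 = 5, a_1 = floor((8 + 8)/5) = 3.
  m_2 = 5*3 - 8 = 7, d_2 = (69 - 7^2)/5 = 20/5 = 4, a_2 = floor((8 + 7)/4) = 3.
  m_3 = 4*3 - 7 = 5, d_3 = (69 - 5^2)/4 = 44/4 = 11, a_3 = floor((8 + 5)/11) = 1.
  m_4 = 11*1 - 5 = 6, d_4 = (69 - 6^2)/11 = 33/11 = 3, a_4 = floor((8 + 6)/3) = 4.
  m_5 = 3*4 - 6 = 6, d_5 = (69 - 6^2)/3 = 33/3 = 11, a_5 = floor((8 + 6)/11) = 1.
  m_6 = 11*1 - 6 = 5, d_6 = (69 - 5^2)/11 = 44/11 = 4, a_6 = floor((8 + 5)/4) = 3.
  m_7 = 4*3 - 5 = 7, d_7 = (69 - 7^2)/4 = 20/4 = 5, a_7 = floor((8 + 7)/5) = 3.
  m_8 = 5*3 - 7 = 8, d_8 = (69 - 8^2)/5 = 5/5 = 1, a_8 = floor((8 + 8)/1) = 16.
  m_9 = 1*16 - 8 = 8, d_9 = (69 - 8^2)/1 = 5/1 = 5: (m_9, d_9) = (m_1, d_1) = (8, 5), so from here the quotients repeat a_1, ..., a_8; the period length is 8.
So sqrt(69) = [8; (3, 3, 1, 4, 1, 3, 3, 16)] with period length k = 8.
k is even, so the fundamental solution of x^2 - 69y^2 = 1 is (p_{k-1}, q_{k-1}) = (p_7, q_7); compute convergents through index 7.
Convergents (p_i = a_i*p_{i-1} + p_{i-2}, q_i = a_i*q_{i-1} + q_{i-2} with p_{-2}=0, p_{-1}=1, q_{-2}=1, q_{-1}=0):
  i=0: a_0=8, p_0 = 8*1 + 0 = 8, q_0 = 8*0 + 1 = 1.
  i=1: a_1=3, p_1 = 3*8 + 1 = 25, q_1 = 3*1 + 0 = 3.
  i=2: a_2=3, p_2 = 3*25 + 8 = 83, q_2 = 3*3 + 1 = 10.
  i=3: a_3=1, p_3 = 1*83 + 25 = 108, q_3 = 1*10 + 3 = 13.
  i=4: a_4=4, p_4 = 4*108 + 83 = 515, q_4 = 4*13 + 10 = 62.
  i=5: a_5=1, p_5 = 1*515 + 108 = 623, q_5 = 1*62 + 13 = 75.
  i=6: a_6=3, p_6 = 3*623 + 515 = 2384, q_6 = 3*75 + 62 = 287.
  i=7: a_7=3, p_7 = 3*2384 + 623 = 7775, q_7 = 3*287 + 75 = 936.
Check: 7775^2 - 69*936^2 = 60450625 - 60450624 = 1, so (x, y) = (7775, 936) solves the equation, and by the theorem it is the least positive solution.

(x, y) = (7775, 936)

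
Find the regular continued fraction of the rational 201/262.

Run the Euclidean algorithm on 201 and 262; the successive quotients are the partial quotients a_0, a_1, ... (each step inverts the fractional part left over by the previous one):
  201 = 0*262 + 201, so a_0 = 0.
  262 = 1*201 + 61, so a_1 = 1.
  201 = 3*61 + 18, so a_2 = 3.
  61 = 3*18 + 7, so a_3 = 3.
  18 = 2*7 + 4, so a_4 = 2.
  7 = 1*4 + 3, so a_5 = 1.
  4 = 1*3 + 1, so a_6 = 1.
  3 = 3*1 + 0, so a_7 = 3.
The remainder reaches 0 after 8 divisions, so the expansion has 8 partial quotients, read off in order.

[0; 1, 3, 3, 2, 1, 1, 3]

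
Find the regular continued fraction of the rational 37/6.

Run the Euclidean algorithm on 37 and 6; the successive quotients are the partial quotients a_0, a_1, ... (each step inverts the fractional part left over by the previous one):
  37 = 6*6 + 1, so a_0 = 6.
  6 = 6*1 + 0, so a_1 = 6.
The remainder reaches 0 after 2 divisions, so the expansion has 2 partial quotients, read off in order.

[6; 6]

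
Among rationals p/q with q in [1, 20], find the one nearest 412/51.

Expand x = 412/51 as a continued fraction with the Euclidean algorithm:
  412 = 8*51 + 4, so a_0 = 8.
  51 = 12*4 + 3, so a_1 = 12.
  4 = 1*3 + 1, so a_2 = 1.
  3 = 3*1 + 0, so a_3 = 3.
so x = [8; 12, 1, 3].
Convergents (p_i = a_i*p_{i-1} + p_{i-2}, q_i = a_i*q_{i-1} + q_{i-2} with p_{-2}=0, p_{-1}=1, q_{-2}=1, q_{-1}=0), until the denominator exceeds 20:
  i=0: a_0=8, p_0 = 8*1 + 0 = 8, q_0 = 8*0 + 1 = 1.
  i=1: a_1=12, p_1 = 12*8 + 1 = 97, q_1 = 12*1 + 0 = 12.
  i=2: a_2=1, p_2 = 1*97 + 8 = 105, q_2 = 1*12 + 1 = 13.
  i=3: a_3=3, p_3 = 3*105 + 97 = 412, q_3 = 3*13 + 12 = 51.
q_3 = 51 > 20, so the last convergent with denominator <= 20 is p_2/q_2 = 105/13.
The closest fraction with denominator <= 20 is either p_2/q_2 or the intermediate fraction (k*p_2 + p_1)/(k*q_2 + q_1) with the largest k >= 1 whose denominator stays <= 20; these approach x as k grows, and every other convergent or intermediate fraction in range is farther away.
Largest k: floor((20 - q_1)/q_2) = floor((20 - 12)/13) = 0.
Since k = 0, no intermediate fraction beyond p_2/q_2 has denominator <= 20, so the convergent 105/13 is the closest (its error is |412*13 - 105*51|/(51*13) = 1/663).

105/13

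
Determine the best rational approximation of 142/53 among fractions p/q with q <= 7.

8/3

Expand x = 142/53 as a continued fraction with the Euclidean algorithm:
  142 = 2*53 + 36, so a_0 = 2.
  53 = 1*36 + 17, so a_1 = 1.
  36 = 2*17 + 2, so a_2 = 2.
  17 = 8*2 + 1, so a_3 = 8.
  2 = 2*1 + 0, so a_4 = 2.
so x = [2; 1, 2, 8, 2].
Convergents (p_i = a_i*p_{i-1} + p_{i-2}, q_i = a_i*q_{i-1} + q_{i-2} with p_{-2}=0, p_{-1}=1, q_{-2}=1, q_{-1}=0), until the denominator exceeds 7:
  i=0: a_0=2, p_0 = 2*1 + 0 = 2, q_0 = 2*0 + 1 = 1.
  i=1: a_1=1, p_1 = 1*2 + 1 = 3, q_1 = 1*1 + 0 = 1.
  i=2: a_2=2, p_2 = 2*3 + 2 = 8, q_2 = 2*1 + 1 = 3.
  i=3: a_3=8, p_3 = 8*8 + 3 = 67, q_3 = 8*3 + 1 = 25.
q_3 = 25 > 7, so the last convergent with denominator <= 7 is p_2/q_2 = 8/3.
The closest fraction with denominator <= 7 is either p_2/q_2 or the intermediate fraction (k*p_2 + p_1)/(k*q_2 + q_1) with the largest k >= 1 whose denominator stays <= 7; these approach x as k grows, and every other convergent or intermediate fraction in range is farther away.
Largest k: floor((7 - q_1)/q_2) = floor((7 - 1)/3) = 2.
That gives (2*8 + 3)/(2*3 + 1) = 19/7.
Compare the errors: |x - 8/3| = |142*3 - 8*53|/(53*3) = 2/159, and |x - 19/7| = |142*7 - 19*53|/(53*7) = 13/371.
Cross-multiplying, 2*371 = 742 < 2067 = 13*159, so 2/159 is smaller: the convergent 8/3 is closer to x than 19/7.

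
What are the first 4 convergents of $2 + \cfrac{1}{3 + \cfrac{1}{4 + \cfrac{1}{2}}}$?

2/1, 7/3, 30/13, 67/29

Using the convergent recurrence p_i = a_i*p_{i-1} + p_{i-2}, q_i = a_i*q_{i-1} + q_{i-2} with p_{-2}=0, p_{-1}=1, q_{-2}=1, q_{-1}=0:
  i=0: a_0=2, p_0 = 2*1 + 0 = 2, q_0 = 2*0 + 1 = 1.
  i=1: a_1=3, p_1 = 3*2 + 1 = 7, q_1 = 3*1 + 0 = 3.
  i=2: a_2=4, p_2 = 4*7 + 2 = 30, q_2 = 4*3 + 1 = 13.
  i=3: a_3=2, p_3 = 2*30 + 7 = 67, q_3 = 2*13 + 3 = 29.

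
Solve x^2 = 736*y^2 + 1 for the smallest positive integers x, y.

(x, y) = (24335, 897)

First expand sqrt(736) as a continued fraction. With x_i = (sqrt(736) + m_i)/d_i and (m_0, d_0) = (0, 1): a_0 = floor(sqrt(736)) = 27, since 27^2 = 729 <= 736 < 784 = 28^2.
Iterate m_{i+1} = d_i*a_i - m_i, d_{i+1} = (736 - m_{i+1}^2)/d_i, a_{i+1} = floor((a_0 + m_{i+1})/d_{i+1}):
  m_1 = 1*27 - 0 = 27, d_1 = (736 - 27^2)/1 = 7/1 = 7, a_1 = floor((27 + 27)/7) = 7.
  m_2 = 7*7 - 27 = 22, d_2 = (736 - 22^2)/7 = 252/7 = 36, a_2 = floor((27 + 22)/36) = 1.
  m_3 = 36*1 - 22 = 14, d_3 = (736 - 14^2)/36 = 540/36 = 15, a_3 = floor((27 + 14)/15) = 2.
  m_4 = 15*2 - 14 = 16, d_4 = (736 - 16^2)/15 = 480/15 = 32, a_4 = floor((27 + 16)/32) = 1.
  m_5 = 32*1 - 16 = 16, d_5 = (736 - 16^2)/32 = 480/32 = 15, a_5 = floor((27 + 16)/15) = 2.
  m_6 = 15*2 - 16 = 14, d_6 = (736 - 14^2)/15 = 540/15 = 36, a_6 = floor((27 + 14)/36) = 1.
  m_7 = 36*1 - 14 = 22, d_7 = (736 - 22^2)/36 = 252/36 = 7, a_7 = floor((27 + 22)/7) = 7.
  m_8 = 7*7 - 22 = 27, d_8 = (736 - 27^2)/7 = 7/7 = 1, a_8 = floor((27 + 27)/1) = 54.
  m_9 = 1*54 - 27 = 27, d_9 = (736 - 27^2)/1 = 7/1 = 7: (m_9, d_9) = (m_1, d_1) = (27, 7), so from here the quotients repeat a_1, ..., a_8; the period length is 8.
So sqrt(736) = [27; (7, 1, 2, 1, 2, 1, 7, 54)] with period length k = 8.
k is even, so the fundamental solution of x^2 - 736y^2 = 1 is (p_{k-1}, q_{k-1}) = (p_7, q_7); compute convergents through index 7.
Convergents (p_i = a_i*p_{i-1} + p_{i-2}, q_i = a_i*q_{i-1} + q_{i-2} with p_{-2}=0, p_{-1}=1, q_{-2}=1, q_{-1}=0):
  i=0: a_0=27, p_0 = 27*1 + 0 = 27, q_0 = 27*0 + 1 = 1.
  i=1: a_1=7, p_1 = 7*27 + 1 = 190, q_1 = 7*1 + 0 = 7.
  i=2: a_2=1, p_2 = 1*190 + 27 = 217, q_2 = 1*7 + 1 = 8.
  i=3: a_3=2, p_3 = 2*217 + 190 = 624, q_3 = 2*8 + 7 = 23.
  i=4: a_4=1, p_4 = 1*624 + 217 = 841, q_4 = 1*23 + 8 = 31.
  i=5: a_5=2, p_5 = 2*841 + 624 = 2306, q_5 = 2*31 + 23 = 85.
  i=6: a_6=1, p_6 = 1*2306 + 841 = 3147, q_6 = 1*85 + 31 = 116.
  i=7: a_7=7, p_7 = 7*3147 + 2306 = 24335, q_7 = 7*116 + 85 = 897.
Check: 24335^2 - 736*897^2 = 592192225 - 592192224 = 1, so (x, y) = (24335, 897) solves the equation, and by the theorem it is the least positive solution.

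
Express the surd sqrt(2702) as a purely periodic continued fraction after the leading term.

Write x_i = (sqrt(2702) + m_i)/d_i with (m_0, d_0) = (0, 1). a_0 = floor(sqrt(2702)) = 51, since 51^2 = 2601 <= 2702 < 2704 = 52^2.
Iterate m_{i+1} = d_i*a_i - m_i, d_{i+1} = (2702 - m_{i+1}^2)/d_i, a_{i+1} = floor((a_0 + m_{i+1})/d_{i+1}):
  m_1 = 1*51 - 0 = 51, d_1 = (2702 - 51^2)/1 = 101/1 = 101, a_1 = floor((51 + 51)/101) = 1.
  m_2 = 101*1 - 51 = 50, d_2 = (2702 - 50^2)/101 = 202/101 = 2, a_2 = floor((51 + 50)/2) = 50.
  m_3 = 2*50 - 50 = 50, d_3 = (2702 - 50^2)/2 = 202/2 = 101, a_3 = floor((51 + 50)/101) = 1.
  m_4 = 101*1 - 50 = 51, d_4 = (2702 - 51^2)/101 = 101/101 = 1, a_4 = floor((51 + 51)/1) = 102.
  m_5 = 1*102 - 51 = 51, d_5 = (2702 - 51^2)/1 = 101/1 = 101: (m_5, d_5) = (m_1, d_1) = (51, 101), so from here the quotients repeat a_1, ..., a_4; the period length is 4.
Hence the expansion of sqrt(2702) is a_0 = 51 followed by the repeating block 1, 50, 1, 102 (period 4).

[51; (1, 50, 1, 102)]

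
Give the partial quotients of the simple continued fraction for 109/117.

Run the Euclidean algorithm on 109 and 117; the successive quotients are the partial quotients a_0, a_1, ... (each step inverts the fractional part left over by the previous one):
  109 = 0*117 + 109, so a_0 = 0.
  117 = 1*109 + 8, so a_1 = 1.
  109 = 13*8 + 5, so a_2 = 13.
  8 = 1*5 + 3, so a_3 = 1.
  5 = 1*3 + 2, so a_4 = 1.
  3 = 1*2 + 1, so a_5 = 1.
  2 = 2*1 + 0, so a_6 = 2.
The remainder reaches 0 after 7 divisions, so the expansion has 7 partial quotients, read off in order.

[0; 1, 13, 1, 1, 1, 2]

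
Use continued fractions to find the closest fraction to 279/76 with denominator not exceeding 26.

11/3

Expand x = 279/76 as a continued fraction with the Euclidean algorithm:
  279 = 3*76 + 51, so a_0 = 3.
  76 = 1*51 + 25, so a_1 = 1.
  51 = 2*25 + 1, so a_2 = 2.
  25 = 25*1 + 0, so a_3 = 25.
so x = [3; 1, 2, 25].
Convergents (p_i = a_i*p_{i-1} + p_{i-2}, q_i = a_i*q_{i-1} + q_{i-2} with p_{-2}=0, p_{-1}=1, q_{-2}=1, q_{-1}=0), until the denominator exceeds 26:
  i=0: a_0=3, p_0 = 3*1 + 0 = 3, q_0 = 3*0 + 1 = 1.
  i=1: a_1=1, p_1 = 1*3 + 1 = 4, q_1 = 1*1 + 0 = 1.
  i=2: a_2=2, p_2 = 2*4 + 3 = 11, q_2 = 2*1 + 1 = 3.
  i=3: a_3=25, p_3 = 25*11 + 4 = 279, q_3 = 25*3 + 1 = 76.
q_3 = 76 > 26, so the last convergent with denominator <= 26 is p_2/q_2 = 11/3.
The closest fraction with denominator <= 26 is either p_2/q_2 or the intermediate fraction (k*p_2 + p_1)/(k*q_2 + q_1) with the largest k >= 1 whose denominator stays <= 26; these approach x as k grows, and every other convergent or intermediate fraction in range is farther away.
Largest k: floor((26 - q_1)/q_2) = floor((26 - 1)/3) = 8.
That gives (8*11 + 4)/(8*3 + 1) = 92/25.
Compare the errors: |x - 11/3| = |279*3 - 11*76|/(76*3) = 1/228, and |x - 92/25| = |279*25 - 92*76|/(76*25) = 17/1900.
Cross-multiplying, 1*1900 = 1900 < 3876 = 17*228, so 1/228 is smaller: the convergent 11/3 is closer to x than 92/25.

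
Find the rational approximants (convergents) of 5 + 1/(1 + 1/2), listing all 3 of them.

Using the convergent recurrence p_i = a_i*p_{i-1} + p_{i-2}, q_i = a_i*q_{i-1} + q_{i-2} with p_{-2}=0, p_{-1}=1, q_{-2}=1, q_{-1}=0:
  i=0: a_0=5, p_0 = 5*1 + 0 = 5, q_0 = 5*0 + 1 = 1.
  i=1: a_1=1, p_1 = 1*5 + 1 = 6, q_1 = 1*1 + 0 = 1.
  i=2: a_2=2, p_2 = 2*6 + 5 = 17, q_2 = 2*1 + 1 = 3.

5/1, 6/1, 17/3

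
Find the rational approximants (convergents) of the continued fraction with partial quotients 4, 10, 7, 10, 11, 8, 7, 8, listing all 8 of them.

Using the convergent recurrence p_i = a_i*p_{i-1} + p_{i-2}, q_i = a_i*q_{i-1} + q_{i-2} with p_{-2}=0, p_{-1}=1, q_{-2}=1, q_{-1}=0:
  i=0: a_0=4, p_0 = 4*1 + 0 = 4, q_0 = 4*0 + 1 = 1.
  i=1: a_1=10, p_1 = 10*4 + 1 = 41, q_1 = 10*1 + 0 = 10.
  i=2: a_2=7, p_2 = 7*41 + 4 = 291, q_2 = 7*10 + 1 = 71.
  i=3: a_3=10, p_3 = 10*291 + 41 = 2951, q_3 = 10*71 + 10 = 720.
  i=4: a_4=11, p_4 = 11*2951 + 291 = 32752, q_4 = 11*720 + 71 = 7991.
  i=5: a_5=8, p_5 = 8*32752 + 2951 = 264967, q_5 = 8*7991 + 720 = 64648.
  i=6: a_6=7, p_6 = 7*264967 + 32752 = 1887521, q_6 = 7*64648 + 7991 = 460527.
  i=7: a_7=8, p_7 = 8*1887521 + 264967 = 15365135, q_7 = 8*460527 + 64648 = 3748864.

4/1, 41/10, 291/71, 2951/720, 32752/7991, 264967/64648, 1887521/460527, 15365135/3748864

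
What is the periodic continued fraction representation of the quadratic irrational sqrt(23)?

Write x_i = (sqrt(23) + m_i)/d_i with (m_0, d_0) = (0, 1). a_0 = floor(sqrt(23)) = 4, since 4^2 = 16 <= 23 < 25 = 5^2.
Iterate m_{i+1} = d_i*a_i - m_i, d_{i+1} = (23 - m_{i+1}^2)/d_i, a_{i+1} = floor((a_0 + m_{i+1})/d_{i+1}):
  m_1 = 1*4 - 0 = 4, d_1 = (23 - 4^2)/1 = 7/1 = 7, a_1 = floor((4 + 4)/7) = 1.
  m_2 = 7*1 - 4 = 3, d_2 = (23 - 3^2)/7 = 14/7 = 2, a_2 = floor((4 + 3)/2) = 3.
  m_3 = 2*3 - 3 = 3, d_3 = (23 - 3^2)/2 = 14/2 = 7, a_3 = floor((4 + 3)/7) = 1.
  m_4 = 7*1 - 3 = 4, d_4 = (23 - 4^2)/7 = 7/7 = 1, a_4 = floor((4 + 4)/1) = 8.
  m_5 = 1*8 - 4 = 4, d_5 = (23 - 4^2)/1 = 7/1 = 7: (m_5, d_5) = (m_1, d_1) = (4, 7), so from here the quotients repeat a_1, ..., a_4; the period length is 4.
Hence the expansion of sqrt(23) is a_0 = 4 followed by the repeating block 1, 3, 1, 8 (period 4).

[4; (1, 3, 1, 8)]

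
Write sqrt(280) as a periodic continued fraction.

Write x_i = (sqrt(280) + m_i)/d_i with (m_0, d_0) = (0, 1). a_0 = floor(sqrt(280)) = 16, since 16^2 = 256 <= 280 < 289 = 17^2.
Iterate m_{i+1} = d_i*a_i - m_i, d_{i+1} = (280 - m_{i+1}^2)/d_i, a_{i+1} = floor((a_0 + m_{i+1})/d_{i+1}):
  m_1 = 1*16 - 0 = 16, d_1 = (280 - 16^2)/1 = 24/1 = 24, a_1 = floor((16 + 16)/24) = 1.
  m_2 = 24*1 - 16 = 8, d_2 = (280 - 8^2)/24 = 216/24 = 9, a_2 = floor((16 + 8)/9) = 2.
  m_3 = 9*2 - 8 = 10, d_3 = (280 - 10^2)/9 = 180/9 = 20, a_3 = floor((16 + 10)/20) = 1.
  m_4 = 20*1 - 10 = 10, d_4 = (280 - 10^2)/20 = 180/20 = 9, a_4 = floor((16 + 10)/9) = 2.
  m_5 = 9*2 - 10 = 8, d_5 = (280 - 8^2)/9 = 216/9 = 24, a_5 = floor((16 + 8)/24) = 1.
  m_6 = 24*1 - 8 = 16, d_6 = (280 - 16^2)/24 = 24/24 = 1, a_6 = floor((16 + 16)/1) = 32.
  m_7 = 1*32 - 16 = 16, d_7 = (280 - 16^2)/1 = 24/1 = 24: (m_7, d_7) = (m_1, d_1) = (16, 24), so from here the quotients repeat a_1, ..., a_6; the period length is 6.
Hence the expansion of sqrt(280) is a_0 = 16 followed by the repeating block 1, 2, 1, 2, 1, 32 (period 6).

[16; (1, 2, 1, 2, 1, 32)]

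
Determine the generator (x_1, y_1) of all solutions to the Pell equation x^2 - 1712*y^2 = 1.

First expand sqrt(1712) as a continued fraction. With x_i = (sqrt(1712) + m_i)/d_i and (m_0, d_0) = (0, 1): a_0 = floor(sqrt(1712)) = 41, since 41^2 = 1681 <= 1712 < 1764 = 42^2.
Iterate m_{i+1} = d_i*a_i - m_i, d_{i+1} = (1712 - m_{i+1}^2)/d_i, a_{i+1} = floor((a_0 + m_{i+1})/d_{i+1}):
  m_1 = 1*41 - 0 = 41, d_1 = (1712 - 41^2)/1 = 31/1 = 31, a_1 = floor((41 + 41)/31) = 2.
  m_2 = 31*2 - 41 = 21, d_2 = (1712 - 21^2)/31 = 1271/31 = 41, a_2 = floor((41 + 21)/41) = 1.
  m_3 = 41*1 - 21 = 20, d_3 = (1712 - 20^2)/41 = 1312/41 = 32, a_3 = floor((41 + 20)/32) = 1.
  m_4 = 32*1 - 20 = 12, d_4 = (1712 - 12^2)/32 = 1568/32 = 49, a_4 = floor((41 + 12)/49) = 1.
  m_5 = 49*1 - 12 = 37, d_5 = (1712 - 37^2)/49 = 343/49 = 7, a_5 = floor((41 + 37)/7) = 11.
  m_6 = 7*11 - 37 = 40, d_6 = (1712 - 40^2)/7 = 112/7 = 16, a_6 = floor((41 + 40)/16) = 5.
  m_7 = 16*5 - 40 = 40, d_7 = (1712 - 40^2)/16 = 112/16 = 7, a_7 = floor((41 + 40)/7) = 11.
  m_8 = 7*11 - 40 = 37, d_8 = (1712 - 37^2)/7 = 343/7 = 49, a_8 = floor((41 + 37)/49) = 1.
  m_9 = 49*1 - 37 = 12, d_9 = (1712 - 12^2)/49 = 1568/49 = 32, a_9 = floor((41 + 12)/32) = 1.
  m_10 = 32*1 - 12 = 20, d_10 = (1712 - 20^2)/32 = 1312/32 = 41, a_10 = floor((41 + 20)/41) = 1.
  m_11 = 41*1 - 20 = 21, d_11 = (1712 - 21^2)/41 = 1271/41 = 31, a_11 = floor((41 + 21)/31) = 2.
  m_12 = 31*2 - 21 = 41, d_12 = (1712 - 41^2)/31 = 31/31 = 1, a_12 = floor((41 + 41)/1) = 82.
  m_13 = 1*82 - 41 = 41, d_13 = (1712 - 41^2)/1 = 31/1 = 31: (m_13, d_13) = (m_1, d_1) = (41, 31), so from here the quotients repeat a_1, ..., a_12; the period length is 12.
So sqrt(1712) = [41; (2, 1, 1, 1, 11, 5, 11, 1, 1, 1, 2, 82)] with period length k = 12.
k is even, so the fundamental solution of x^2 - 1712y^2 = 1 is (p_{k-1}, q_{k-1}) = (p_11, q_11); compute convergents through index 11.
Convergents (p_i = a_i*p_{i-1} + p_{i-2}, q_i = a_i*q_{i-1} + q_{i-2} with p_{-2}=0, p_{-1}=1, q_{-2}=1, q_{-1}=0):
  i=0: a_0=41, p_0 = 41*1 + 0 = 41, q_0 = 41*0 + 1 = 1.
  i=1: a_1=2, p_1 = 2*41 + 1 = 83, q_1 = 2*1 + 0 = 2.
  i=2: a_2=1, p_2 = 1*83 + 41 = 124, q_2 = 1*2 + 1 = 3.
  i=3: a_3=1, p_3 = 1*124 + 83 = 207, q_3 = 1*3 + 2 = 5.
  i=4: a_4=1, p_4 = 1*207 + 124 = 331, q_4 = 1*5 + 3 = 8.
  i=5: a_5=11, p_5 = 11*331 + 207 = 3848, q_5 = 11*8 + 5 = 93.
  i=6: a_6=5, p_6 = 5*3848 + 331 = 19571, q_6 = 5*93 + 8 = 473.
  i=7: a_7=11, p_7 = 11*19571 + 3848 = 219129, q_7 = 11*473 + 93 = 5296.
  i=8: a_8=1, p_8 = 1*219129 + 19571 = 238700, q_8 = 1*5296 + 473 = 5769.
  i=9: a_9=1, p_9 = 1*238700 + 219129 = 457829, q_9 = 1*5769 + 5296 = 11065.
  i=10: a_10=1, p_10 = 1*457829 + 238700 = 696529, q_10 = 1*11065 + 5769 = 16834.
  i=11: a_11=2, p_11 = 2*696529 + 457829 = 1850887, q_11 = 2*16834 + 11065 = 44733.
Check: 1850887^2 - 1712*44733^2 = 3425782686769 - 3425782686768 = 1, so (x, y) = (1850887, 44733) solves the equation, and by the theorem it is the least positive solution.

(x, y) = (1850887, 44733)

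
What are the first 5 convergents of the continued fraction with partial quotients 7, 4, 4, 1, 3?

7/1, 29/4, 123/17, 152/21, 579/80

Using the convergent recurrence p_i = a_i*p_{i-1} + p_{i-2}, q_i = a_i*q_{i-1} + q_{i-2} with p_{-2}=0, p_{-1}=1, q_{-2}=1, q_{-1}=0:
  i=0: a_0=7, p_0 = 7*1 + 0 = 7, q_0 = 7*0 + 1 = 1.
  i=1: a_1=4, p_1 = 4*7 + 1 = 29, q_1 = 4*1 + 0 = 4.
  i=2: a_2=4, p_2 = 4*29 + 7 = 123, q_2 = 4*4 + 1 = 17.
  i=3: a_3=1, p_3 = 1*123 + 29 = 152, q_3 = 1*17 + 4 = 21.
  i=4: a_4=3, p_4 = 3*152 + 123 = 579, q_4 = 3*21 + 17 = 80.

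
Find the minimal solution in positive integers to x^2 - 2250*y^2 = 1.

First expand sqrt(2250) as a continued fraction. With x_i = (sqrt(2250) + m_i)/d_i and (m_0, d_0) = (0, 1): a_0 = floor(sqrt(2250)) = 47, since 47^2 = 2209 <= 2250 < 2304 = 48^2.
Iterate m_{i+1} = d_i*a_i - m_i, d_{i+1} = (2250 - m_{i+1}^2)/d_i, a_{i+1} = floor((a_0 + m_{i+1})/d_{i+1}):
  m_1 = 1*47 - 0 = 47, d_1 = (2250 - 47^2)/1 = 41/1 = 41, a_1 = floor((47 + 47)/41) = 2.
  m_2 = 41*2 - 47 = 35, d_2 = (2250 - 35^2)/41 = 1025/41 = 25, a_2 = floor((47 + 35)/25) = 3.
  m_3 = 25*3 - 35 = 40, d_3 = (2250 - 40^2)/25 = 650/25 = 26, a_3 = floor((47 + 40)/26) = 3.
  m_4 = 26*3 - 40 = 38, d_4 = (2250 - 38^2)/26 = 806/26 = 31, a_4 = floor((47 + 38)/31) = 2.
  m_5 = 31*2 - 38 = 24, d_5 = (2250 - 24^2)/31 = 1674/31 = 54, a_5 = floor((47 + 24)/54) = 1.
  m_6 = 54*1 - 24 = 30, d_6 = (2250 - 30^2)/54 = 1350/54 = 25, a_6 = floor((47 + 30)/25) = 3.
  m_7 = 25*3 - 30 = 45, d_7 = (2250 - 45^2)/25 = 225/25 = 9, a_7 = floor((47 + 45)/9) = 10.
  m_8 = 9*10 - 45 = 45, d_8 = (2250 - 45^2)/9 = 225/9 = 25, a_8 = floor((47 + 45)/25) = 3.
  m_9 = 25*3 - 45 = 30, d_9 = (2250 - 30^2)/25 = 1350/25 = 54, a_9 = floor((47 + 30)/54) = 1.
  m_10 = 54*1 - 30 = 24, d_10 = (2250 - 24^2)/54 = 1674/54 = 31, a_10 = floor((47 + 24)/31) = 2.
  m_11 = 31*2 - 24 = 38, d_11 = (2250 - 38^2)/31 = 806/31 = 26, a_11 = floor((47 + 38)/26) = 3.
  m_12 = 26*3 - 38 = 40, d_12 = (2250 - 40^2)/26 = 650/26 = 25, a_12 = floor((47 + 40)/25) = 3.
  m_13 = 25*3 - 40 = 35, d_13 = (2250 - 35^2)/25 = 1025/25 = 41, a_13 = floor((47 + 35)/41) = 2.
  m_14 = 41*2 - 35 = 47, d_14 = (2250 - 47^2)/41 = 41/41 = 1, a_14 = floor((47 + 47)/1) = 94.
  m_15 = 1*94 - 47 = 47, d_15 = (2250 - 47^2)/1 = 41/1 = 41: (m_15, d_15) = (m_1, d_1) = (47, 41), so from here the quotients repeat a_1, ..., a_14; the period length is 14.
So sqrt(2250) = [47; (2, 3, 3, 2, 1, 3, 10, 3, 1, 2, 3, 3, 2, 94)] with period length k = 14.
k is even, so the fundamental solution of x^2 - 2250y^2 = 1 is (p_{k-1}, q_{k-1}) = (p_13, q_13); compute convergents through index 13.
Convergents (p_i = a_i*p_{i-1} + p_{i-2}, q_i = a_i*q_{i-1} + q_{i-2} with p_{-2}=0, p_{-1}=1, q_{-2}=1, q_{-1}=0):
  i=0: a_0=47, p_0 = 47*1 + 0 = 47, q_0 = 47*0 + 1 = 1.
  i=1: a_1=2, p_1 = 2*47 + 1 = 95, q_1 = 2*1 + 0 = 2.
  i=2: a_2=3, p_2 = 3*95 + 47 = 332, q_2 = 3*2 + 1 = 7.
  i=3: a_3=3, p_3 = 3*332 + 95 = 1091, q_3 = 3*7 + 2 = 23.
  i=4: a_4=2, p_4 = 2*1091 + 332 = 2514, q_4 = 2*23 + 7 = 53.
  i=5: a_5=1, p_5 = 1*2514 + 1091 = 3605, q_5 = 1*53 + 23 = 76.
  i=6: a_6=3, p_6 = 3*3605 + 2514 = 13329, q_6 = 3*76 + 53 = 281.
  i=7: a_7=10, p_7 = 10*13329 + 3605 = 136895, q_7 = 10*281 + 76 = 2886.
  i=8: a_8=3, p_8 = 3*136895 + 13329 = 424014, q_8 = 3*2886 + 281 = 8939.
  i=9: a_9=1, p_9 = 1*424014 + 136895 = 560909, q_9 = 1*8939 + 2886 = 11825.
  i=10: a_10=2, p_10 = 2*560909 + 424014 = 1545832, q_10 = 2*11825 + 8939 = 32589.
  i=11: a_11=3, p_11 = 3*1545832 + 560909 = 5198405, q_11 = 3*32589 + 11825 = 109592.
  i=12: a_12=3, p_12 = 3*5198405 + 1545832 = 17141047, q_12 = 3*109592 + 32589 = 361365.
  i=13: a_13=2, p_13 = 2*17141047 + 5198405 = 39480499, q_13 = 2*361365 + 109592 = 832322.
Check: 39480499^2 - 2250*832322^2 = 1558709801289001 - 1558709801289000 = 1, so (x, y) = (39480499, 832322) solves the equation, and by the theorem it is the least positive solution.

(x, y) = (39480499, 832322)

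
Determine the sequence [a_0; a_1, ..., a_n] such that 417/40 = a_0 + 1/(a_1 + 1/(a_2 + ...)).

Run the Euclidean algorithm on 417 and 40; the successive quotients are the partial quotients a_0, a_1, ... (each step inverts the fractional part left over by the previous one):
  417 = 10*40 + 17, so a_0 = 10.
  40 = 2*17 + 6, so a_1 = 2.
  17 = 2*6 + 5, so a_2 = 2.
  6 = 1*5 + 1, so a_3 = 1.
  5 = 5*1 + 0, so a_4 = 5.
The remainder reaches 0 after 5 divisions, so the expansion has 5 partial quotients, read off in order.

[10; 2, 2, 1, 5]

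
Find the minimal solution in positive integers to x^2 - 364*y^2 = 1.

(x, y) = (4954951, 259710)

First expand sqrt(364) as a continued fraction. With x_i = (sqrt(364) + m_i)/d_i and (m_0, d_0) = (0, 1): a_0 = floor(sqrt(364)) = 19, since 19^2 = 361 <= 364 < 400 = 20^2.
Iterate m_{i+1} = d_i*a_i - m_i, d_{i+1} = (364 - m_{i+1}^2)/d_i, a_{i+1} = floor((a_0 + m_{i+1})/d_{i+1}):
  m_1 = 1*19 - 0 = 19, d_1 = (364 - 19^2)/1 = 3/1 = 3, a_1 = floor((19 + 19)/3) = 12.
  m_2 = 3*12 - 19 = 17, d_2 = (364 - 17^2)/3 = 75/3 = 25, a_2 = floor((19 + 17)/25) = 1.
  m_3 = 25*1 - 17 = 8, d_3 = (364 - 8^2)/25 = 300/25 = 12, a_3 = floor((19 + 8)/12) = 2.
  m_4 = 12*2 - 8 = 16, d_4 = (364 - 16^2)/12 = 108/12 = 9, a_4 = floor((19 + 16)/9) = 3.
  m_5 = 9*3 - 16 = 11, d_5 = (364 - 11^2)/9 = 243/9 = 27, a_5 = floor((19 + 11)/27) = 1.
  m_6 = 27*1 - 11 = 16, d_6 = (364 - 16^2)/27 = 108/27 = 4, a_6 = floor((19 + 16)/4) = 8.
  m_7 = 4*8 - 16 = 16, d_7 = (364 - 16^2)/4 = 108/4 = 27, a_7 = floor((19 + 16)/27) = 1.
  m_8 = 27*1 - 16 = 11, d_8 = (364 - 11^2)/27 = 243/27 = 9, a_8 = floor((19 + 11)/9) = 3.
  m_9 = 9*3 - 11 = 16, d_9 = (364 - 16^2)/9 = 108/9 = 12, a_9 = floor((19 + 16)/12) = 2.
  m_10 = 12*2 - 16 = 8, d_10 = (364 - 8^2)/12 = 300/12 = 25, a_10 = floor((19 + 8)/25) = 1.
  m_11 = 25*1 - 8 = 17, d_11 = (364 - 17^2)/25 = 75/25 = 3, a_11 = floor((19 + 17)/3) = 12.
  m_12 = 3*12 - 17 = 19, d_12 = (364 - 19^2)/3 = 3/3 = 1, a_12 = floor((19 + 19)/1) = 38.
  m_13 = 1*38 - 19 = 19, d_13 = (364 - 19^2)/1 = 3/1 = 3: (m_13, d_13) = (m_1, d_1) = (19, 3), so from here the quotients repeat a_1, ..., a_12; the period length is 12.
So sqrt(364) = [19; (12, 1, 2, 3, 1, 8, 1, 3, 2, 1, 12, 38)] with period length k = 12.
k is even, so the fundamental solution of x^2 - 364y^2 = 1 is (p_{k-1}, q_{k-1}) = (p_11, q_11); compute convergents through index 11.
Convergents (p_i = a_i*p_{i-1} + p_{i-2}, q_i = a_i*q_{i-1} + q_{i-2} with p_{-2}=0, p_{-1}=1, q_{-2}=1, q_{-1}=0):
  i=0: a_0=19, p_0 = 19*1 + 0 = 19, q_0 = 19*0 + 1 = 1.
  i=1: a_1=12, p_1 = 12*19 + 1 = 229, q_1 = 12*1 + 0 = 12.
  i=2: a_2=1, p_2 = 1*229 + 19 = 248, q_2 = 1*12 + 1 = 13.
  i=3: a_3=2, p_3 = 2*248 + 229 = 725, q_3 = 2*13 + 12 = 38.
  i=4: a_4=3, p_4 = 3*725 + 248 = 2423, q_4 = 3*38 + 13 = 127.
  i=5: a_5=1, p_5 = 1*2423 + 725 = 3148, q_5 = 1*127 + 38 = 165.
  i=6: a_6=8, p_6 = 8*3148 + 2423 = 27607, q_6 = 8*165 + 127 = 1447.
  i=7: a_7=1, p_7 = 1*27607 + 3148 = 30755, q_7 = 1*1447 + 165 = 1612.
  i=8: a_8=3, p_8 = 3*30755 + 27607 = 119872, q_8 = 3*1612 + 1447 = 6283.
  i=9: a_9=2, p_9 = 2*119872 + 30755 = 270499, q_9 = 2*6283 + 1612 = 14178.
  i=10: a_10=1, p_10 = 1*270499 + 119872 = 390371, q_10 = 1*14178 + 6283 = 20461.
  i=11: a_11=12, p_11 = 12*390371 + 270499 = 4954951, q_11 = 12*20461 + 14178 = 259710.
Check: 4954951^2 - 364*259710^2 = 24551539412401 - 24551539412400 = 1, so (x, y) = (4954951, 259710) solves the equation, and by the theorem it is the least positive solution.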